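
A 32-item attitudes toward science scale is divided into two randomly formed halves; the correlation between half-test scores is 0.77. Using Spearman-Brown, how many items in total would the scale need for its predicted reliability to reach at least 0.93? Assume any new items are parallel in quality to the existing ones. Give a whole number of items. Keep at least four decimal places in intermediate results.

r_full = 2(0.77)/(1 + 0.77) = 0.8701
n = r_tgt(1 − r_full) / [r_full(1 − r_tgt)] = 0.93 × 0.1299 / (0.8701 × 0.07) ≈ 1.9835
Required items = 1.9835 × 32 = 63.47, so 64 items.

64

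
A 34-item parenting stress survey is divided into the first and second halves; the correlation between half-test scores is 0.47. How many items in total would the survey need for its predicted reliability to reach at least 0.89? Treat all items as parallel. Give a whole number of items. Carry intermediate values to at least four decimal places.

156

r_full = 2(0.47)/(1 + 0.47) = 0.6395
Solve Spearman-Brown for n: n = 0.89(1 − 0.6395) / [0.6395(1 − 0.89)] = 4.5610
Items = 4.5610 × 34 ≈ 155.07 → 156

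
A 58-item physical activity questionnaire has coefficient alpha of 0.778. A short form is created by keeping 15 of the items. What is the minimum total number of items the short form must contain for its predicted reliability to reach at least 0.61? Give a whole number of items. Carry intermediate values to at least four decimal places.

Short-form reliability: n = 15/58 = 0.2586; r_15 = n·r/(1+(n−1)r) ≈ 0.4754
Length factor from the short form to reach 0.61: n' = 0.61(1 − 0.4754) / [0.4754(1 − 0.61)] ≈ 1.7260
Total items = 1.7260 × 15 = 25.89, rounded up to 26.

26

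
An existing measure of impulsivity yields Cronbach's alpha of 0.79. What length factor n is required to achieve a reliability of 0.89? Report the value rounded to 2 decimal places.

Spearman-Brown solved for the length factor n:
n = r*(1 − r) / [ r (1 − r*) ]
n = [0.89 × 0.21] / [0.79 × 0.11]
n = 0.1869 / 0.0869 ≈ 2.1507

2.15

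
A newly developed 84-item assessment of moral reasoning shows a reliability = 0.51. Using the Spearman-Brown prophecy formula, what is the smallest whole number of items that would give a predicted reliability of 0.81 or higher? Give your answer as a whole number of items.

345

Rearranging the Spearman-Brown formula for n,
n = r_target (1 − r_old) / [ r_old (1 − r_target) ]
n = 0.81 × (1 − 0.51) / [ 0.51 × (1 − 0.81) ]
  = 0.3969 / 0.0969 = 4.0960
4.0960 × 84 = 344.06 → 345 items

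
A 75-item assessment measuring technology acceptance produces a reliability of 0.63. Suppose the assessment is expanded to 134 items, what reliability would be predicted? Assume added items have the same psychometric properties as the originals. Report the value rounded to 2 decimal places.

n = 134/75 = 1.7867
r_new = 1.7867·0.63 / [1 + (1.7867 − 1)·0.63]
r_new = 1.1256 / 1.4956 ≈ 0.7526

0.75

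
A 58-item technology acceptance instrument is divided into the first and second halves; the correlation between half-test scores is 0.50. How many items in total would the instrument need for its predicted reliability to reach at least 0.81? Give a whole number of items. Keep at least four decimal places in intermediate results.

124

Corrected full-test reliability: r_full = 2 × 0.50 / (1 + 0.50) ≈ 0.6667
Solve Spearman-Brown for n: n = 0.81(1 − 0.6667) / [0.6667(1 − 0.81)] = 2.1313
Required items = 2.1313 × 58 = 123.62, so 124 items.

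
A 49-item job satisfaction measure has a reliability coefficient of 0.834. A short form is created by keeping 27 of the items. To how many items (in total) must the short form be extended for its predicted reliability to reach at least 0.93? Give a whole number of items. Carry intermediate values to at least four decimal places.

130

First, r for the 27-item form: n = 27/49 = 0.5510, so r_27 = 0.5510·0.834/(1 + (0.5510 − 1)·0.834) = 0.7346
Then solve for n' with r_old = 0.7346, r_target = 0.93: n' = 0.93(1 − 0.7346)/[0.7346(1 − 0.93)] = 4.7999
Items = 4.7999 × 27 ≈ 129.60 → 130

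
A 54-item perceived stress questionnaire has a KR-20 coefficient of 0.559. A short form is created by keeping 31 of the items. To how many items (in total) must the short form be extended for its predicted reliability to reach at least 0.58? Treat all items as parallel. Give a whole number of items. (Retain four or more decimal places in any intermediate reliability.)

59

Short-form reliability: n = 31/54 = 0.5741; r_31 = n·r/(1+(n−1)r) ≈ 0.4212
Length factor from the short form to reach 0.58: n' = 0.58(1 − 0.4212) / [0.4212(1 − 0.58)] ≈ 1.8977
Total items = 1.8977 × 31 = 58.83, rounded up to 59.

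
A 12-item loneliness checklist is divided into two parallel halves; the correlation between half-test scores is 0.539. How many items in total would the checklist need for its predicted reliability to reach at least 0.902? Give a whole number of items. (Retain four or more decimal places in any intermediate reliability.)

48

Corrected full-test reliability: r_full = 2 × 0.539 / (1 + 0.539) ≈ 0.7005
Solve Spearman-Brown for n: n = 0.902(1 − 0.7005) / [0.7005(1 − 0.902)] = 3.9352
Required items = 3.9352 × 12 = 47.22, so 48 items.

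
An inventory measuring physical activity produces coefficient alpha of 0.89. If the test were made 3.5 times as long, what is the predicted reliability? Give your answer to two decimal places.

By Spearman-Brown, r_new = n r / (1 + (n − 1) r).
r_new = 3.5·0.89 / [1 + (3.5 − 1)·0.89]
     = 3.1150 / 3.2250 = 0.9659

0.97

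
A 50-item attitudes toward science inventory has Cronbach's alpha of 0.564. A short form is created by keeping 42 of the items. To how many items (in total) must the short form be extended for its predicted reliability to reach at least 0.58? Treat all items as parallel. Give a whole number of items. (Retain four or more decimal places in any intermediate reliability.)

54

First, r for the 42-item form: n = 42/50 = 0.8400, so r_42 = 0.8400·0.564/(1 + (0.8400 − 1)·0.564) = 0.5208
Length factor from the short form to reach 0.58: n' = 0.58(1 − 0.5208) / [0.5208(1 − 0.58)] ≈ 1.2706
Total items = 1.2706 × 42 = 53.37, rounded up to 54.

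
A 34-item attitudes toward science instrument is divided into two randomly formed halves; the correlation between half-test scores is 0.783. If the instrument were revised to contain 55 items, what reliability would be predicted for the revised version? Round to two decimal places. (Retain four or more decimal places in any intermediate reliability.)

Spearman-Brown correction (n = 2): r_full = 2·0.783/(1 + 0.783) = 0.8783
Then adjust to 55 items: n = 55/34 = 1.6176
r_new = n·r_full / (1 + (n − 1)·r_full) = 1.4207 / 1.5424 ≈ 0.9211

0.92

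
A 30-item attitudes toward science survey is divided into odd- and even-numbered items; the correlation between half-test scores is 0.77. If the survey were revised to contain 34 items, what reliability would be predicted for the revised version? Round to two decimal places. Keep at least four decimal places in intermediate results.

0.88

First correct the split-half correlation to full-test reliability: r_full = 2 × 0.77 / (1 + 0.77) ≈ 0.8701
Length factor from 30 to 34 items: n = 34/30 = 1.1333
r_new = n·r_full / (1 + (n − 1)·r_full) = 0.9861 / 1.1160 ≈ 0.8836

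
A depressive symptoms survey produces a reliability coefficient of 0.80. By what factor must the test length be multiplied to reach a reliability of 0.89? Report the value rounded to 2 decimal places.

n = 0.89 × (1 − 0.80) / [ 0.80 × (1 − 0.89) ]
  = 0.1780 / 0.0880 = 2.0227

2.02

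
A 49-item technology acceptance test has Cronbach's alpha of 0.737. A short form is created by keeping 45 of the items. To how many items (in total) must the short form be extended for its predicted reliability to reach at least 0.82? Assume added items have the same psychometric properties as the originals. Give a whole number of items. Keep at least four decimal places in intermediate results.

80

Short-form reliability: n = 45/49 = 0.9184; r_45 = n·r/(1+(n−1)r) ≈ 0.7202
Length factor from the short form to reach 0.82: n' = 0.82(1 − 0.7202) / [0.7202(1 − 0.82)] ≈ 1.7698
Total items = 1.7698 × 45 = 79.64, rounded up to 80.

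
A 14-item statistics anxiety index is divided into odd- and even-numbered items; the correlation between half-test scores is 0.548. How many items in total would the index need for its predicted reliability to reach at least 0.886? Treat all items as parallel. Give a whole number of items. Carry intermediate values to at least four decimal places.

45

r_full = 2(0.548)/(1 + 0.548) = 0.7080
Solve Spearman-Brown for n: n = 0.886(1 − 0.7080) / [0.7080(1 − 0.886)] = 3.2054
Items = 3.2054 × 14 ≈ 44.88 → 45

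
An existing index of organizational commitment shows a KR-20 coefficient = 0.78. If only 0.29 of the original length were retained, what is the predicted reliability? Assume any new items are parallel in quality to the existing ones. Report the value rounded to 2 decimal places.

Apply the Spearman-Brown prophecy formula, r' = nr / [1 + (n − 1)r]:
r_new = 0.29·0.78 / [1 + (0.29 − 1)·0.78]
r_new = 0.2262 / 0.4462 ≈ 0.5069

0.51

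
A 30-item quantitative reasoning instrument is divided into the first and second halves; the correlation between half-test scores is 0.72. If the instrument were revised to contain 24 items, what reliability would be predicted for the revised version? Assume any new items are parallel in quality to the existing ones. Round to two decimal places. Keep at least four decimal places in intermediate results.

0.80

Spearman-Brown correction (n = 2): r_full = 2·0.72/(1 + 0.72) = 0.8372
Length factor from 30 to 24 items: n = 24/30 = 0.8000
r_new = n·r_full / (1 + (n − 1)·r_full) = 0.6698 / 0.8326 ≈ 0.8045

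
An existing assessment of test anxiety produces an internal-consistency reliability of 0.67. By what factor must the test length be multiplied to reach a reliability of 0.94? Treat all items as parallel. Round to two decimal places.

Spearman-Brown solved for the length factor n:
n = r*(1 − r) / [ r (1 − r*) ]
n = 0.94 × (1 − 0.67) / [ 0.67 × (1 − 0.94) ]
n = 0.3102 / 0.0402 ≈ 7.7164

7.72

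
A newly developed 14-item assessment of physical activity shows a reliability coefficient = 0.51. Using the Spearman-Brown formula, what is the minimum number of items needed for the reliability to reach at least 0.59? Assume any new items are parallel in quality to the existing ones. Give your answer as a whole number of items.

n = 0.59(1 − 0.51) / [0.51(1 − 0.59)]
  = 0.2891 / 0.2091 = 1.3826
Items needed = n × 14 = 1.3826 × 14 ≈ 19.36 → round up to 20

20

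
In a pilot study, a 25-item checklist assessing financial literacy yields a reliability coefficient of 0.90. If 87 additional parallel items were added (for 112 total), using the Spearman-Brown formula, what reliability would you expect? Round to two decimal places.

0.98

Length ratio n = 112/25 = 4.48
r_new = 4.48·0.90 / [1 + (4.48 − 1)·0.90]
     = 4.0320 / 4.1320 = 0.9758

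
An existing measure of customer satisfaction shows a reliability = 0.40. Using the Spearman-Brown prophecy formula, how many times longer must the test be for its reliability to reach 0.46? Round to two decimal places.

1.28

Spearman-Brown solved for the length factor n:
n = r_target (1 − r_old) / [ r_old (1 − r_target) ]
n = 0.46(1 − 0.40) / [0.40(1 − 0.46)]
  = 0.2760 / 0.2160 = 1.2778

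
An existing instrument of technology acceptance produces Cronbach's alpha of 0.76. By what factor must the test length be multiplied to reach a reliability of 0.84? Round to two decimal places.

1.66

n = [0.84 × 0.24] / [0.76 × 0.16]
  = 0.2016 / 0.1216 = 1.6579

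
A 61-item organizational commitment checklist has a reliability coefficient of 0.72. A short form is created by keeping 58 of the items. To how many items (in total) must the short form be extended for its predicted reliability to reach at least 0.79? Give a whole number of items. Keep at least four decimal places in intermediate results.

First, r for the 58-item form: n = 58/61 = 0.9508, so r_58 = 0.9508·0.72/(1 + (0.9508 − 1)·0.72) = 0.7097
Then solve for n' with r_old = 0.7097, r_target = 0.79: n' = 0.79(1 − 0.7097)/[0.7097(1 − 0.79)] = 1.5388
Total items = 1.5388 × 58 = 89.25, rounded up to 90.

90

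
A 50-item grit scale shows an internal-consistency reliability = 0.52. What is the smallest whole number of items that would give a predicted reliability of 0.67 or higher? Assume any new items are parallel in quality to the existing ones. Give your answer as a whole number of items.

n = [0.67 × 0.48] / [0.52 × 0.33]
n = 0.3216 / 0.1716 ≈ 1.8741
Items needed = n × 50 = 1.8741 × 50 ≈ 93.70 → round up to 94

94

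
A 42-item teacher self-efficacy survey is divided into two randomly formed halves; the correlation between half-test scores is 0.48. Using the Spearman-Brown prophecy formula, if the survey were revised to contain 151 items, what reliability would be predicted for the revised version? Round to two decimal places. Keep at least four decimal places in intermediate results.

Spearman-Brown correction (n = 2): r_full = 2·0.48/(1 + 0.48) = 0.6486
Length factor from 42 to 151 items: n = 151/42 = 3.5952
r_new = n·r_full / (1 + (n − 1)·r_full) = 2.3318 / 2.6832 ≈ 0.8690

0.87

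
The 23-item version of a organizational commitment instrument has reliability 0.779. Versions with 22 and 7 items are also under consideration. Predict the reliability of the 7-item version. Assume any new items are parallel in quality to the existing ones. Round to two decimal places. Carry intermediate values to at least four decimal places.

0.52

Only the ratio of lengths matters: n = 7/23 = 0.3043
r_{7} = n·r / (1 + (n − 1)·r) = 0.2370 / 0.4580 ≈ 0.5175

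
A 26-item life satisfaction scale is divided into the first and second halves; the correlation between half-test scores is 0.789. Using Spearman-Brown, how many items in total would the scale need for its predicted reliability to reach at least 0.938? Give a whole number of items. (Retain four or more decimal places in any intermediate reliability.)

Corrected full-test reliability: r_full = 2 × 0.789 / (1 + 0.789) ≈ 0.8821
n = r_tgt(1 − r_full) / [r_full(1 − r_tgt)] = 0.938 × 0.1179 / (0.8821 × 0.062) ≈ 2.0221
Required items = 2.0221 × 26 = 52.57, so 53 items.

53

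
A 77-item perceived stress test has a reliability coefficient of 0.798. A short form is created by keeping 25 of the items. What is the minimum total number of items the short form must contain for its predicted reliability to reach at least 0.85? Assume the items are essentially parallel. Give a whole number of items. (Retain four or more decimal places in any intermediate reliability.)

Short-form reliability: n = 25/77 = 0.3247; r_25 = n·r/(1+(n−1)r) ≈ 0.5619
Length factor from the short form to reach 0.85: n' = 0.85(1 − 0.5619) / [0.5619(1 − 0.85)] ≈ 4.4182
Items = 4.4182 × 25 ≈ 110.45 → 111

111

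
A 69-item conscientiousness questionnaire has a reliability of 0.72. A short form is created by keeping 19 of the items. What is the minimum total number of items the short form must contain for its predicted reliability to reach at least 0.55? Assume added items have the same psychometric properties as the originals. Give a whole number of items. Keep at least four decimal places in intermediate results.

First, r for the 19-item form: n = 19/69 = 0.2754, so r_19 = 0.2754·0.72/(1 + (0.2754 − 1)·0.72) = 0.4146
Then solve for n' with r_old = 0.4146, r_target = 0.55: n' = 0.55(1 − 0.4146)/[0.4146(1 − 0.55)] = 1.7257
Total items = 1.7257 × 19 = 32.79, rounded up to 33.

33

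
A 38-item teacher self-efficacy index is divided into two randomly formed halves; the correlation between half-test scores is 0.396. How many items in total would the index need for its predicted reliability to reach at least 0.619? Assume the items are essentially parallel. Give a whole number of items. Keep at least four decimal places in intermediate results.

Corrected full-test reliability: r_full = 2 × 0.396 / (1 + 0.396) ≈ 0.5673
Solve Spearman-Brown for n: n = 0.619(1 − 0.5673) / [0.5673(1 − 0.619)] = 1.2392
Required items = 1.2392 × 38 = 47.09, so 48 items.

48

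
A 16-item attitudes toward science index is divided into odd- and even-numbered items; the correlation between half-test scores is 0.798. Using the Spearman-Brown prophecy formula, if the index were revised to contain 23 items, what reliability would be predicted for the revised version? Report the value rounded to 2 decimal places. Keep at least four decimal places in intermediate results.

Spearman-Brown correction (n = 2): r_full = 2·0.798/(1 + 0.798) = 0.8877
Then adjust to 23 items: n = 23/16 = 1.4375
r_new = n·r_full / (1 + (n − 1)·r_full) = 1.2761 / 1.3884 ≈ 0.9191

0.92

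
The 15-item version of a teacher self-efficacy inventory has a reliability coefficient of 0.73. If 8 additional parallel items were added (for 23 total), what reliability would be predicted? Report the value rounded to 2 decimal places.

0.81

The new length is 23/15 = 1.5333 times the old.
r_new = (1.5333 × 0.73) / (1 + (1.5333 − 1) × 0.73)
r_new = 1.1193 / 1.3893 ≈ 0.8057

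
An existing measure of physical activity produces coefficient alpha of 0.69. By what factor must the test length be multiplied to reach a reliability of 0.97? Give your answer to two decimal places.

14.53

n = 0.97(1 − 0.69) / [0.69(1 − 0.97)]
n = 0.3007 / 0.0207 ≈ 14.5266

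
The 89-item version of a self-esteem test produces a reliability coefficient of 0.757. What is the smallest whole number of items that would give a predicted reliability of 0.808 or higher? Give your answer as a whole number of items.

Rearranging the Spearman-Brown formula for n,
n = r*(1 − r) / [ r (1 − r*) ]
n = 0.808(1 − 0.757) / [0.757(1 − 0.808)]
  = 0.196344 / 0.145344 = 1.3509
Items needed = n × 89 = 1.3509 × 89 ≈ 120.23 → round up to 121

121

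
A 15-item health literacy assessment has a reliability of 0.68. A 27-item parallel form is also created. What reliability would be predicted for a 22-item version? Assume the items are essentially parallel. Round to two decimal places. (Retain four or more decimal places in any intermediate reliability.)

The 27-item form is not needed; work directly from the 15-item form with n = 22/15 = 1.4667.
r_{22} = n·r / (1 + (n − 1)·r) = 0.9974 / 1.3174 ≈ 0.7571

0.76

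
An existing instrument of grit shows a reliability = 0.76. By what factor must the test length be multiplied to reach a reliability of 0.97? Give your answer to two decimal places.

10.21

n = 0.97 × (1 − 0.76) / [ 0.76 × (1 − 0.97) ]
  = 0.2328 / 0.0228 = 10.2105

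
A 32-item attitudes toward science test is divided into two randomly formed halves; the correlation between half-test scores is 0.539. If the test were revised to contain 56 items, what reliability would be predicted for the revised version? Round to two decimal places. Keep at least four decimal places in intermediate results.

0.80

First correct the split-half correlation to full-test reliability: r_full = 2 × 0.539 / (1 + 0.539) ≈ 0.7005
Then adjust to 56 items: n = 56/32 = 1.7500
r_new = n·r_full / (1 + (n − 1)·r_full) = 1.2259 / 1.5254 ≈ 0.8037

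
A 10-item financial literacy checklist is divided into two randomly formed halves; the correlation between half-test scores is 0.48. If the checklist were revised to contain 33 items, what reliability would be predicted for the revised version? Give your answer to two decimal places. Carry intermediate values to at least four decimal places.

0.86

Spearman-Brown correction (n = 2): r_full = 2·0.48/(1 + 0.48) = 0.6486
Then adjust to 33 items: n = 33/10 = 3.3000
r_new = n·r_full / (1 + (n − 1)·r_full) = 2.1404 / 2.4918 ≈ 0.8590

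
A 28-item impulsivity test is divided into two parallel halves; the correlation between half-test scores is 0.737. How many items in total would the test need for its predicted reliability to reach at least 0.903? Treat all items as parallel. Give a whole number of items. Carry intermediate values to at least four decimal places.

Corrected full-test reliability: r_full = 2 × 0.737 / (1 + 0.737) ≈ 0.8486
Solve Spearman-Brown for n: n = 0.903(1 − 0.8486) / [0.8486(1 − 0.903)] = 1.6609
Required items = 1.6609 × 28 = 46.51, so 47 items.

47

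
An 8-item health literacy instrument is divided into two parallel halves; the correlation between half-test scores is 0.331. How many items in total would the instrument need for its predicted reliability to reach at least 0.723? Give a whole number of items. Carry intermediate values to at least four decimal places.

r_full = 2(0.331)/(1 + 0.331) = 0.4974
n = r_tgt(1 − r_full) / [r_full(1 − r_tgt)] = 0.723 × 0.5026 / (0.4974 × 0.277) ≈ 2.6374
Required items = 2.6374 × 8 = 21.10, so 22 items.

22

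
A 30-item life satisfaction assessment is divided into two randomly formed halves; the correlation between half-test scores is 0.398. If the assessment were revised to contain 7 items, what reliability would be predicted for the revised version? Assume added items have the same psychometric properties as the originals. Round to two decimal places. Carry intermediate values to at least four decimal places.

0.24

Full-test reliability from the split-half r: r_full = 2(0.398)/(1 + 0.398) = 0.5694
Length factor from 30 to 7 items: n = 7/30 = 0.2333
r_new = n·r_full / (1 + (n − 1)·r_full) = 0.1328 / 0.5634 ≈ 0.2357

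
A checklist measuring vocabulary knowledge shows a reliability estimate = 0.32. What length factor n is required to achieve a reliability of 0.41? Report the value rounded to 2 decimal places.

1.48

n = 0.41(1 − 0.32) / [0.32(1 − 0.41)]
  = 0.2788 / 0.1888 = 1.4767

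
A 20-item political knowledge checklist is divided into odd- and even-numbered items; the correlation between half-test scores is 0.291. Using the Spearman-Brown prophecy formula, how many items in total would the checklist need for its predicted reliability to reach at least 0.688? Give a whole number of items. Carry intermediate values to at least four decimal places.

54

Corrected full-test reliability: r_full = 2 × 0.291 / (1 + 0.291) ≈ 0.4508
n = r_tgt(1 − r_full) / [r_full(1 − r_tgt)] = 0.688 × 0.5492 / (0.4508 × 0.312) ≈ 2.6865
Required items = 2.6865 × 20 = 53.73, so 54 items.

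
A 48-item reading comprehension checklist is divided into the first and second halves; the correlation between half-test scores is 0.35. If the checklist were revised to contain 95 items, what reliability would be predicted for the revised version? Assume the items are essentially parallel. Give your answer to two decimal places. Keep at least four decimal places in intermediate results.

0.68

Full-test reliability from the split-half r: r_full = 2(0.35)/(1 + 0.35) = 0.5185
Then adjust to 95 items: n = 95/48 = 1.9792
r_new = n·r_full / (1 + (n − 1)·r_full) = 1.0262 / 1.5077 ≈ 0.6806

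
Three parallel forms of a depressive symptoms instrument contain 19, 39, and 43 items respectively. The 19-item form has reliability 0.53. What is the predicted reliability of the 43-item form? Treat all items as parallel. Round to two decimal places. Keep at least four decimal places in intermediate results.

0.72

The 39-item form is not needed; work directly from the 19-item form with n = 43/19 = 2.2632.
r_{43} = n·r / (1 + (n − 1)·r) = 1.1995 / 1.6695 ≈ 0.7185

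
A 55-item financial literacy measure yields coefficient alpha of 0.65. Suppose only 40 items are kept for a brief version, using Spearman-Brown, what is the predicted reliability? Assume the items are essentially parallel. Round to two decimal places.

0.57

n = 40/55 = 0.7273
Apply the Spearman-Brown prophecy formula, r' = nr / [1 + (n − 1)r]:
r_new = (0.7273 × 0.65) / (1 + (0.7273 − 1) × 0.65)
     = 0.4727 / 0.8227 = 0.5746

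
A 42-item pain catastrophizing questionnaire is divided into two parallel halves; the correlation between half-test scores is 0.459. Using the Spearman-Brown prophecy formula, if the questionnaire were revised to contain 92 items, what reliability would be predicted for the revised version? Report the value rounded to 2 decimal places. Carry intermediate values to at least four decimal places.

0.79

Spearman-Brown correction (n = 2): r_full = 2·0.459/(1 + 0.459) = 0.6292
Then adjust to 92 items: n = 92/42 = 2.1905
r_new = n·r_full / (1 + (n − 1)·r_full) = 1.3783 / 1.7491 ≈ 0.7880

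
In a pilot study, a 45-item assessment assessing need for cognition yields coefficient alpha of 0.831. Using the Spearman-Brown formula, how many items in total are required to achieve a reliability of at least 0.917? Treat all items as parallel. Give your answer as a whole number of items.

102

Spearman-Brown solved for the length factor n:
n = r*(1 − r) / [ r (1 − r*) ]
n = 0.917 × (1 − 0.831) / [ 0.831 × (1 − 0.917) ]
n = 0.154973 / 0.068973 ≈ 2.2469
Items needed = n × 45 = 2.2469 × 45 ≈ 101.11 → round up to 102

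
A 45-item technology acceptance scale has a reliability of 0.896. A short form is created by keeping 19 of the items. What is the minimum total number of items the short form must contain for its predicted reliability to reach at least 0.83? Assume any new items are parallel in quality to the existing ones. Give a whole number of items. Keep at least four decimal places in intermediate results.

26

Short-form reliability: n = 19/45 = 0.4222; r_19 = n·r/(1+(n−1)r) ≈ 0.7844
Then solve for n' with r_old = 0.7844, r_target = 0.83: n' = 0.83(1 − 0.7844)/[0.7844(1 − 0.83)] = 1.3420
Total items = 1.3420 × 19 = 25.50, rounded up to 26.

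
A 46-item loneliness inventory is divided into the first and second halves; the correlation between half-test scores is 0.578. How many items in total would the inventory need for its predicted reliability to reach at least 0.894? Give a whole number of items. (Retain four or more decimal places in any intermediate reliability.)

Corrected full-test reliability: r_full = 2 × 0.578 / (1 + 0.578) ≈ 0.7326
n = r_tgt(1 − r_full) / [r_full(1 − r_tgt)] = 0.894 × 0.2674 / (0.7326 × 0.106) ≈ 3.0784
Required items = 3.0784 × 46 = 141.61, so 142 items.

142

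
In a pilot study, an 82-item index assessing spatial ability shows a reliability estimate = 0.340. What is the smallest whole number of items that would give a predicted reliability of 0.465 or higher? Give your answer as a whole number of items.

Rearranging the Spearman-Brown formula for n,
n = r*(1 − r) / [ r (1 − r*) ]
n = [0.465 × 0.660] / [0.340 × 0.535]
n = 0.306900 / 0.181900 ≈ 1.6872
1.6872 × 82 = 138.35 → 139 items

139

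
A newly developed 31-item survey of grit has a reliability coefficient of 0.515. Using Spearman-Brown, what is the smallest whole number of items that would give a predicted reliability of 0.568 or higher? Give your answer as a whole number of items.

Rearranging the Spearman-Brown formula for n,
n = r*(1 − r) / [ r (1 − r*) ]
n = [0.568 × 0.485] / [0.515 × 0.432]
n = 0.275480 / 0.222480 ≈ 1.2382
Items needed = n × 31 = 1.2382 × 31 ≈ 38.38 → round up to 39

39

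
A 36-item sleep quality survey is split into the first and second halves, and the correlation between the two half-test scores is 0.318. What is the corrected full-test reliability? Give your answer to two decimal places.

Apply the Spearman-Brown correction with n = 2:
r_full = 2(0.318) / (1 + 0.318)
       = 0.6360 / 1.3180 = 0.4825

0.48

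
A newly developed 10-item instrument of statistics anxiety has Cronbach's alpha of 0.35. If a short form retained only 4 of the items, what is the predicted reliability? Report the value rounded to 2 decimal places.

Length ratio n = 4/10 = 0.4
By Spearman-Brown, r_new = n r / (1 + (n − 1) r).
r_new = (0.4 × 0.35) / (1 + (0.4 − 1) × 0.35)
r_new = 0.1400 / 0.7900 ≈ 0.1772

0.18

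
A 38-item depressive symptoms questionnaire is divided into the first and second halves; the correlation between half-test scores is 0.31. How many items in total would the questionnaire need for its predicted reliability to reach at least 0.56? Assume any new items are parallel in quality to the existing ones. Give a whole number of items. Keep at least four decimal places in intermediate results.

54

r_full = 2(0.31)/(1 + 0.31) = 0.4733
n = r_tgt(1 − r_full) / [r_full(1 − r_tgt)] = 0.56 × 0.5267 / (0.4733 × 0.44) ≈ 1.4163
Items = 1.4163 × 38 ≈ 53.82 → 54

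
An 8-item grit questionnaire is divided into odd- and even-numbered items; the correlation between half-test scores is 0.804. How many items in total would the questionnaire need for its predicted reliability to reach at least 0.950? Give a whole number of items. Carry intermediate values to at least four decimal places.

Corrected full-test reliability: r_full = 2 × 0.804 / (1 + 0.804) ≈ 0.8914
n = r_tgt(1 − r_full) / [r_full(1 − r_tgt)] = 0.950 × 0.1086 / (0.8914 × 0.050) ≈ 2.3148
Items = 2.3148 × 8 ≈ 18.52 → 19

19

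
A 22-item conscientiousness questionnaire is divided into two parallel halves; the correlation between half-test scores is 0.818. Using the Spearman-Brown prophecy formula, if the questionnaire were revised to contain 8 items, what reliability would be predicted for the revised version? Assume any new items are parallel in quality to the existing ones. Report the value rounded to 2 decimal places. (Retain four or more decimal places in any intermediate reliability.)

0.77

Full-test reliability from the split-half r: r_full = 2(0.818)/(1 + 0.818) = 0.8999
Length factor from 22 to 8 items: n = 8/22 = 0.3636
r_new = n·r_full / (1 + (n − 1)·r_full) = 0.3272 / 0.4273 ≈ 0.7657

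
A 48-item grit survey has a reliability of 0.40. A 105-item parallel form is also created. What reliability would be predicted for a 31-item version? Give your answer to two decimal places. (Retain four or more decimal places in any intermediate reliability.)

The 105-item form is not needed; work directly from the 48-item form with n = 31/48 = 0.6458.
r_{31} = n·r / (1 + (n − 1)·r) = 0.2583 / 0.8583 ≈ 0.3009

0.30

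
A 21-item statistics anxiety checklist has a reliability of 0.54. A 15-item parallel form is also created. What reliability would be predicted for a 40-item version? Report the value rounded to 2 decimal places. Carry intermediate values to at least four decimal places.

The 15-item form is not needed; work directly from the 21-item form with n = 40/21 = 1.9048.
r_{40} = n·r / (1 + (n − 1)·r) = 1.0286 / 1.4886 ≈ 0.6910

0.69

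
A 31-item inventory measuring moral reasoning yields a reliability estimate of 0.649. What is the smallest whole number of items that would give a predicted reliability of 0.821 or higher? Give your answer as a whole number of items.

77

Invert Spearman-Brown to solve for n:
n = r*(1 − r) / [ r (1 − r*) ]
n = [0.821 × 0.351] / [0.649 × 0.179]
  = 0.288171 / 0.116171 = 2.4806
So the test needs 2.4806 × 31 ≈ 76.90 items; rounding up, 77.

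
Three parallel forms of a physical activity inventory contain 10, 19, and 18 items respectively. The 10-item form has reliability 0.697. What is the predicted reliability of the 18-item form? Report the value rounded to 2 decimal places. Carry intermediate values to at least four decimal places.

0.81

The 19-item form is not needed; work directly from the 10-item form with n = 18/10 = 1.8000.
r_{18} = n·r / (1 + (n − 1)·r) = 1.2546 / 1.5576 ≈ 0.8055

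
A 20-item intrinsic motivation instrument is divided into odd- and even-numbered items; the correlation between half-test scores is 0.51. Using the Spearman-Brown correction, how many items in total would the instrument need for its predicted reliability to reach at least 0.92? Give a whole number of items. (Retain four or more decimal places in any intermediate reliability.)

111

Corrected full-test reliability: r_full = 2 × 0.51 / (1 + 0.51) ≈ 0.6755
Solve Spearman-Brown for n: n = 0.92(1 − 0.6755) / [0.6755(1 − 0.92)] = 5.5244
Required items = 5.5244 × 20 = 110.49, so 111 items.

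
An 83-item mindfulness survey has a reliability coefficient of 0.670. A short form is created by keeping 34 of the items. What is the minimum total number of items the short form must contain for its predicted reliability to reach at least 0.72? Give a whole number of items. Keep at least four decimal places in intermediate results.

106

First, r for the 34-item form: n = 34/83 = 0.4096, so r_34 = 0.4096·0.670/(1 + (0.4096 − 1)·0.670) = 0.4540
Then solve for n' with r_old = 0.4540, r_target = 0.72: n' = 0.72(1 − 0.4540)/[0.4540(1 − 0.72)] = 3.0925
Total items = 3.0925 × 34 = 105.14, rounded up to 106.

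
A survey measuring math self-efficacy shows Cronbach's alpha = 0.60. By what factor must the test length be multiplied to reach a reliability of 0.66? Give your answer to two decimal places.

1.29

n = [0.66 × 0.40] / [0.60 × 0.34]
n = 0.2640 / 0.2040 ≈ 1.2941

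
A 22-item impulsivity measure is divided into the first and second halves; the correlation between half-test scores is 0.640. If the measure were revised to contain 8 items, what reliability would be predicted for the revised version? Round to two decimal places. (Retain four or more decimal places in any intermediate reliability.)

0.56

First correct the split-half correlation to full-test reliability: r_full = 2 × 0.640 / (1 + 0.640) ≈ 0.7805
Length factor from 22 to 8 items: n = 8/22 = 0.3636
r_new = n·r_full / (1 + (n − 1)·r_full) = 0.2838 / 0.5033 ≈ 0.5639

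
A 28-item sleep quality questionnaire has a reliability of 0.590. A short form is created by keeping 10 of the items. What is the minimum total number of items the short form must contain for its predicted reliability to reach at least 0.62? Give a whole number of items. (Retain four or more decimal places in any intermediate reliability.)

First, r for the 10-item form: n = 10/28 = 0.3571, so r_10 = 0.3571·0.590/(1 + (0.3571 − 1)·0.590) = 0.3394
Length factor from the short form to reach 0.62: n' = 0.62(1 − 0.3394) / [0.3394(1 − 0.62)] ≈ 3.1757
Total items = 3.1757 × 10 = 31.76, rounded up to 32.

32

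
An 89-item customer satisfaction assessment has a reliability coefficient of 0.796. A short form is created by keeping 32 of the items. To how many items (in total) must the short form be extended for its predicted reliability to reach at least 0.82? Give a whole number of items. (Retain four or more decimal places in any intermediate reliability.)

Short-form reliability: n = 32/89 = 0.3596; r_32 = n·r/(1+(n−1)r) ≈ 0.5839
Length factor from the short form to reach 0.82: n' = 0.82(1 − 0.5839) / [0.5839(1 − 0.82)] ≈ 3.2464
Items = 3.2464 × 32 ≈ 103.88 → 104

104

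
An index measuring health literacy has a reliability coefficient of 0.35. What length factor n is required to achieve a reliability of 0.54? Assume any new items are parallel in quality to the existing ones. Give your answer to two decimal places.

2.18

Rearranging the Spearman-Brown formula for n,
n = r*(1 − r) / [ r (1 − r*) ]
n = [0.54 × 0.65] / [0.35 × 0.46]
n = 0.3510 / 0.1610 ≈ 2.1801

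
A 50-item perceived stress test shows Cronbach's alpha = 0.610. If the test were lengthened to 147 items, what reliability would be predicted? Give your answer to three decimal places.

0.821

The new length is 147/50 = 2.94 times the old.
r_new = (2.94 × 0.610) / (1 + (2.94 − 1) × 0.610)
r_new = 1.7934 / 2.1834 ≈ 0.8214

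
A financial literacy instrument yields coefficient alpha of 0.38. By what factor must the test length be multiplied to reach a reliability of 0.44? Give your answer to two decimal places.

n = 0.44 × (1 − 0.38) / [ 0.38 × (1 − 0.44) ]
n = 0.2728 / 0.2128 ≈ 1.2820

1.28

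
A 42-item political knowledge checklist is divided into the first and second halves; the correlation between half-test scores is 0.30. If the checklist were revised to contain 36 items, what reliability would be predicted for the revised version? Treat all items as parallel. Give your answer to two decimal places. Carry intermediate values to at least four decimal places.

Spearman-Brown correction (n = 2): r_full = 2·0.30/(1 + 0.30) = 0.4615
Then adjust to 36 items: n = 36/42 = 0.8571
r_new = n·r_full / (1 + (n − 1)·r_full) = 0.3956 / 0.9341 ≈ 0.4235

0.42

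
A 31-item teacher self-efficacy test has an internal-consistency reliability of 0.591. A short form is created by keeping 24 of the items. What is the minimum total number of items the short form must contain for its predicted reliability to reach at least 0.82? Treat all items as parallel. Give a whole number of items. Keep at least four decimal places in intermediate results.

Short-form reliability: n = 24/31 = 0.7742; r_24 = n·r/(1+(n−1)r) ≈ 0.5280
Length factor from the short form to reach 0.82: n' = 0.82(1 − 0.5280) / [0.5280(1 − 0.82)] ≈ 4.0724
Items = 4.0724 × 24 ≈ 97.74 → 98

98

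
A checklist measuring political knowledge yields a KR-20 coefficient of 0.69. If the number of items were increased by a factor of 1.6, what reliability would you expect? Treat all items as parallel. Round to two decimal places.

Apply the Spearman-Brown prophecy formula, r' = nr / [1 + (n − 1)r]:
r_new = 1.6·0.69 / [1 + (1.6 − 1)·0.69]
r_new = 1.1040 / 1.4140 ≈ 0.7808

0.78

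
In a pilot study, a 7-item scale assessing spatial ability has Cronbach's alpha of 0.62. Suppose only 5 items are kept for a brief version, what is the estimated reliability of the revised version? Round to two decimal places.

0.54

n = 5/7 = 0.7143
Apply the Spearman-Brown prophecy formula, r' = nr / [1 + (n − 1)r]:
r_new = 0.7143·0.62 / [1 + (0.7143 − 1)·0.62]
     = 0.4429 / 0.8229 = 0.5382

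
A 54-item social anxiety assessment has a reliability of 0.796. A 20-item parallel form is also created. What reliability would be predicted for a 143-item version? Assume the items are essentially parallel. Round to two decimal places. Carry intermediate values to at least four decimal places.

The 20-item form is not needed; work directly from the 54-item form with n = 143/54 = 2.6481.
r_{143} = n·r / (1 + (n − 1)·r) = 2.1079 / 2.3119 ≈ 0.9118

0.91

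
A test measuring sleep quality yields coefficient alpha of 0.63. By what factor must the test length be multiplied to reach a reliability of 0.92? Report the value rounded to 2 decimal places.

6.75

n = 0.92(1 − 0.63) / [0.63(1 − 0.92)]
  = 0.3404 / 0.0504 = 6.7540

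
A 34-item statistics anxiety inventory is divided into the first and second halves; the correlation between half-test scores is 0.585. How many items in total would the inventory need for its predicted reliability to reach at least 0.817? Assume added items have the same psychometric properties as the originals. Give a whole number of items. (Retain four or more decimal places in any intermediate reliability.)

r_full = 2(0.585)/(1 + 0.585) = 0.7382
n = r_tgt(1 − r_full) / [r_full(1 − r_tgt)] = 0.817 × 0.2618 / (0.7382 × 0.183) ≈ 1.5833
Items = 1.5833 × 34 ≈ 53.83 → 54

54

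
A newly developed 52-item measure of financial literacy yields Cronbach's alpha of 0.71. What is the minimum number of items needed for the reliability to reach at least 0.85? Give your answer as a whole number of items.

n = 0.85 × (1 − 0.71) / [ 0.71 × (1 − 0.85) ]
n = 0.2465 / 0.1065 ≈ 2.3146
2.3146 × 52 = 120.36 → 121 items

121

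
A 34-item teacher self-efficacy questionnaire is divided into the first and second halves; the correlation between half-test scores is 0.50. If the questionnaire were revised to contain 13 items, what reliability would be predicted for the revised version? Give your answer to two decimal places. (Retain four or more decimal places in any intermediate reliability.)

First correct the split-half correlation to full-test reliability: r_full = 2 × 0.50 / (1 + 0.50) ≈ 0.6667
Then adjust to 13 items: n = 13/34 = 0.3824
r_new = n·r_full / (1 + (n − 1)·r_full) = 0.2549 / 0.5882 ≈ 0.4334

0.43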